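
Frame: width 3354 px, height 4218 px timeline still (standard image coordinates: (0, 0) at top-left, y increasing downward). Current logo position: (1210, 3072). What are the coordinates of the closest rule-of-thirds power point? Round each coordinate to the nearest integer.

Third lines: x ∈ {1118, 2236}, y ∈ {1406, 2812}.
1210 is closer to x = 1118; 3072 is closer to y = 2812.
So the nearest intersection is the lower-left power point.

x = 1118 px, y = 2812 px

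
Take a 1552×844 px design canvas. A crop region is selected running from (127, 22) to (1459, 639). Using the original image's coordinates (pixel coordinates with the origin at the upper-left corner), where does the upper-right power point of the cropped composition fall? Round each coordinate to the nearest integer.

Crop width = 1459 − 127 = 1332 px; one third is 444.00 px.
Crop height = 639 − 22 = 617 px; one third is 205.67 px.
The upper-right point is two-thirds across and one-third down within the crop:
x = 127 + 2 × 444.00 ≈ 1015; y = 22 + 1 × 205.67 ≈ 228.

x = 1015 px, y = 228 px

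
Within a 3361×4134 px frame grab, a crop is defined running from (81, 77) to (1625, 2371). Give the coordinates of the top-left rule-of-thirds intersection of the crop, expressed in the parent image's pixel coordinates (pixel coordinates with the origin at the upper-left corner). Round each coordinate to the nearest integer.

(596, 842)

Crop width = 1625 − 81 = 1544 px; one third is 514.67 px.
Crop height = 2371 − 77 = 2294 px; one third is 764.67 px.
The top-left point is one-third across and one-third down within the crop:
x = 81 + 1 × 514.67 ≈ 596; y = 77 + 1 × 764.67 ≈ 842.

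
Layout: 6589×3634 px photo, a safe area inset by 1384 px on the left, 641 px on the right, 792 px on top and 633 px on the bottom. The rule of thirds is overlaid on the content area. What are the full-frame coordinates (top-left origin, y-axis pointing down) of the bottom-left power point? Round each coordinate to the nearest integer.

x = 2905 px, y = 2265 px

Content width = 6589 − 1384 − 641 = 4564 px; content height = 3634 − 792 − 633 = 2209 px.
Bottom-left is one-third across and two-thirds down within the content area.
x = 1384 + 1 × 4564/3 = 1384 + 1521.33 ≈ 2905
y = 792 + 2 × 2209/3 = 792 + 1472.67 ≈ 2265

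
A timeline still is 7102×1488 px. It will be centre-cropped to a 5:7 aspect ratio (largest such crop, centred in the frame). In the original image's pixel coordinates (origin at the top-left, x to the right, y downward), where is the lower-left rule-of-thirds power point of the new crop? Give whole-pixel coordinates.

7102/1488 > 5/7, so the 5:7 crop keeps the full height 1488 and trims width to 1488 × 5/7 = 1062.86 px.
Left offset = (7102 − 1062.86)/2 = 3019.57 px; top offset = 0.
Lower-left is one-third across and two-thirds down within the crop:
x = 3019.57 + 1 × 1062.86/3 ≈ 3374; y = 0.00 + 2 × 1488.00/3 ≈ 992.

x = 3374 px, y = 992 px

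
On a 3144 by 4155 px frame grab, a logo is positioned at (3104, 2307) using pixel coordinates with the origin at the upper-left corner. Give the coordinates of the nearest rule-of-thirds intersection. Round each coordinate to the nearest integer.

Third lines: x ∈ {1048, 2096}, y ∈ {1385, 2770}.
3104 is closer to x = 2096; 2307 is closer to y = 2770.
So the nearest intersection is the lower-right power point.

(2096, 2770)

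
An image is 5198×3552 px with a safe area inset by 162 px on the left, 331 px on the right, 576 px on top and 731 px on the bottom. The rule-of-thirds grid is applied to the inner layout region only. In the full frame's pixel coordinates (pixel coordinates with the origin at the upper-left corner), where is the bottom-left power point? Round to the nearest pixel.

Content width = 5198 − 162 − 331 = 4705 px; content height = 3552 − 576 − 731 = 2245 px.
Bottom-left is one-third across and two-thirds down within the inner layout region.
x = 162 + 1 × 4705/3 = 162 + 1568.33 ≈ 1730
y = 576 + 2 × 2245/3 = 576 + 1496.67 ≈ 2073

(1730, 2073)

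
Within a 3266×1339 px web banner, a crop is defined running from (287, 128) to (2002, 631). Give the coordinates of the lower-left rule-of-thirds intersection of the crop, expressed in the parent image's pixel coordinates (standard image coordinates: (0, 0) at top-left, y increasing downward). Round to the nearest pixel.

Crop width = 2002 − 287 = 1715 px; one third is 571.67 px.
Crop height = 631 − 128 = 503 px; one third is 167.67 px.
The lower-left point is one-third across and two-thirds down within the crop:
x = 287 + 1 × 571.67 ≈ 859; y = 128 + 2 × 167.67 ≈ 463.

(859, 463)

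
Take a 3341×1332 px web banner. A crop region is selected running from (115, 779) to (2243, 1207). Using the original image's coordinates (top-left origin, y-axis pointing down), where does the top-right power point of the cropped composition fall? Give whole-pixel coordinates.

Crop width = 2243 − 115 = 2128 px; one third is 709.33 px.
Crop height = 1207 − 779 = 428 px; one third is 142.67 px.
The top-right point is two-thirds across and one-third down within the crop:
x = 115 + 2 × 709.33 ≈ 1534; y = 779 + 1 × 142.67 ≈ 922.

(1534, 922)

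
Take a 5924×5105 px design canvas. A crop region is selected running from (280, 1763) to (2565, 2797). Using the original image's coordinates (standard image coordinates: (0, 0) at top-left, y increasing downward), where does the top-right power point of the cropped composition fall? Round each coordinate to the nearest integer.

x = 1803 px, y = 2108 px

Crop width = 2565 − 280 = 2285 px; one third is 761.67 px.
Crop height = 2797 − 1763 = 1034 px; one third is 344.67 px.
The top-right point is two-thirds across and one-third down within the crop:
x = 280 + 2 × 761.67 ≈ 1803; y = 1763 + 1 × 344.67 ≈ 2108.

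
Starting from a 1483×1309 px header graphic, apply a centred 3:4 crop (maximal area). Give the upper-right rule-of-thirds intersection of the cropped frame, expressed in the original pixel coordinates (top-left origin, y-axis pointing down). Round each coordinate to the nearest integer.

x = 905 px, y = 436 px

1483/1309 > 3/4, so the 3:4 crop keeps the full height 1309 and trims width to 1309 × 3/4 = 981.75 px.
Left offset = (1483 − 981.75)/2 = 250.62 px; top offset = 0.
Upper-right is two-thirds across and one-third down within the crop:
x = 250.62 + 2 × 981.75/3 ≈ 905; y = 0.00 + 1 × 1309.00/3 ≈ 436.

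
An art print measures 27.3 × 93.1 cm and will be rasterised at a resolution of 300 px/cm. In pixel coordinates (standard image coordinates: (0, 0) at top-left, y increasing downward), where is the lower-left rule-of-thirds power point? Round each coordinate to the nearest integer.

In pixels the canvas is 27.3 × 300 = 8190 wide and 93.1 × 300 = 27930 tall.
The lower-left point is one-third across and two-thirds down:
x = 1 × 8190/3 ≈ 2730; y = 2 × 27930/3 ≈ 18620.

x = 2730 px, y = 18620 px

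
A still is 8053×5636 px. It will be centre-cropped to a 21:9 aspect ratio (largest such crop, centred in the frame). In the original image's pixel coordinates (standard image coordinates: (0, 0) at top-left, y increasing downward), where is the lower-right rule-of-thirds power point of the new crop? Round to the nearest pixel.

(5369, 3393)

8053/5636 < 21/9, so the 21:9 crop keeps the full width 8053 and trims height to 8053 × 9/21 = 3451.29 px.
Top offset = (5636 − 3451.29)/2 = 1092.36 px; left offset = 0.
Lower-right is two-thirds across and two-thirds down within the crop:
x = 0.00 + 2 × 8053.00/3 ≈ 5369; y = 1092.36 + 2 × 3451.29/3 ≈ 3393.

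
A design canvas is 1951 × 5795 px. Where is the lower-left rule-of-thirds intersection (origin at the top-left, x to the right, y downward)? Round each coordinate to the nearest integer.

(650, 3863)

The lower-left point sits one-third of the way across and two-thirds of the way down.
x = 1 × 1951/3 ≈ 650; y = 2 × 5795/3 ≈ 3863.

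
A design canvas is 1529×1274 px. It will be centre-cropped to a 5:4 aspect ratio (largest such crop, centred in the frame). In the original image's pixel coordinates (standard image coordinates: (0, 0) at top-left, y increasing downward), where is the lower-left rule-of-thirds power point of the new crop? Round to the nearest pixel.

1529/1274 < 5/4, so the 5:4 crop keeps the full width 1529 and trims height to 1529 × 4/5 = 1223.20 px.
Top offset = (1274 − 1223.20)/2 = 25.40 px; left offset = 0.
Lower-left is one-third across and two-thirds down within the crop:
x = 0.00 + 1 × 1529.00/3 ≈ 510; y = 25.40 + 2 × 1223.20/3 ≈ 841.

(510, 841)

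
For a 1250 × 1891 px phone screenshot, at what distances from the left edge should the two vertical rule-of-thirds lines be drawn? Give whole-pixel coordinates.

417 px and 833 px

1250 / 3 = 416.67, so the vertical lines sit at one and two thirds of 1250.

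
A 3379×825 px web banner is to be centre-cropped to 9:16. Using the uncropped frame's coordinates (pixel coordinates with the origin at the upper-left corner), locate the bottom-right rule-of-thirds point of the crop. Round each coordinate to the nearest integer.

(1767, 550)

3379/825 > 9/16, so the 9:16 crop keeps the full height 825 and trims width to 825 × 9/16 = 464.06 px.
Left offset = (3379 − 464.06)/2 = 1457.47 px; top offset = 0.
Bottom-right is two-thirds across and two-thirds down within the crop:
x = 1457.47 + 2 × 464.06/3 ≈ 1767; y = 0.00 + 2 × 825.00/3 ≈ 550.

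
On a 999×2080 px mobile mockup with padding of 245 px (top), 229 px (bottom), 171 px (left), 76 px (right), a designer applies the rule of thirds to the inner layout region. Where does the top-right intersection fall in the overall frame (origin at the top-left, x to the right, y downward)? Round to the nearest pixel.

Content width = 999 − 171 − 76 = 752 px; content height = 2080 − 245 − 229 = 1606 px.
Top-right is two-thirds across and one-third down within the inner layout region.
x = 171 + 2 × 752/3 = 171 + 501.33 ≈ 672
y = 245 + 1 × 1606/3 = 245 + 535.33 ≈ 780

(672, 780)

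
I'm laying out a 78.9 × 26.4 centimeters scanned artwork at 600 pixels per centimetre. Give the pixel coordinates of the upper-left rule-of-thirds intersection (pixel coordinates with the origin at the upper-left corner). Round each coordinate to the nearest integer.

x = 15780 px, y = 5280 px

In pixels the canvas is 78.9 × 600 = 47340 wide and 26.4 × 600 = 15840 tall.
The upper-left point is one-third across and one-third down:
x = 1 × 47340/3 ≈ 15780; y = 1 × 15840/3 ≈ 5280.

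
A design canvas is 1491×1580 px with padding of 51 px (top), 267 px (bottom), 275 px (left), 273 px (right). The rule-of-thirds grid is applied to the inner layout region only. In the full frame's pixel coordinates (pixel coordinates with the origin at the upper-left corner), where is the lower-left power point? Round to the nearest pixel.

(589, 892)

Content width = 1491 − 275 − 273 = 943 px; content height = 1580 − 51 − 267 = 1262 px.
Lower-left is one-third across and two-thirds down within the inner layout region.
x = 275 + 1 × 943/3 = 275 + 314.33 ≈ 589
y = 51 + 2 × 1262/3 = 51 + 841.33 ≈ 892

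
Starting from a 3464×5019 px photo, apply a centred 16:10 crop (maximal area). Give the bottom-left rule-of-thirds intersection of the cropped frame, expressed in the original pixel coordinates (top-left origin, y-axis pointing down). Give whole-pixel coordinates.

3464/5019 < 16/10, so the 16:10 crop keeps the full width 3464 and trims height to 3464 × 10/16 = 2165.00 px.
Top offset = (5019 − 2165.00)/2 = 1427.00 px; left offset = 0.
Bottom-left is one-third across and two-thirds down within the crop:
x = 0.00 + 1 × 3464.00/3 ≈ 1155; y = 1427.00 + 2 × 2165.00/3 ≈ 2870.

(1155, 2870)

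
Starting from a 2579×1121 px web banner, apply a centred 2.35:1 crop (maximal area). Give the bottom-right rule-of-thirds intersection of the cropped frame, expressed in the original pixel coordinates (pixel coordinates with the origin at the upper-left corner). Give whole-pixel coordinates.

2579/1121 < 2.35/1, so the 2.35:1 crop keeps the full width 2579 and trims height to 2579 × 1/2.35 = 1097.45 px.
Top offset = (1121 − 1097.45)/2 = 11.78 px; left offset = 0.
Bottom-right is two-thirds across and two-thirds down within the crop:
x = 0.00 + 2 × 2579.00/3 ≈ 1719; y = 11.78 + 2 × 1097.45/3 ≈ 743.

(1719, 743)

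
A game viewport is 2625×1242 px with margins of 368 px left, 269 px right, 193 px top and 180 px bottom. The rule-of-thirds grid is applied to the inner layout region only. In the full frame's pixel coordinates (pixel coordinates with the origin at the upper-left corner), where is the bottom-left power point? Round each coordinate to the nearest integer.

Content width = 2625 − 368 − 269 = 1988 px; content height = 1242 − 193 − 180 = 869 px.
Bottom-left is one-third across and two-thirds down within the inner layout region.
x = 368 + 1 × 1988/3 = 368 + 662.67 ≈ 1031
y = 193 + 2 × 869/3 = 193 + 579.33 ≈ 772

(1031, 772)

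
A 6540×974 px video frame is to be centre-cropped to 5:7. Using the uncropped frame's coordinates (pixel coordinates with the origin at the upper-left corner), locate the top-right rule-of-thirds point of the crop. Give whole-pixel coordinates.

x = 3386 px, y = 325 px

6540/974 > 5/7, so the 5:7 crop keeps the full height 974 and trims width to 974 × 5/7 = 695.71 px.
Left offset = (6540 − 695.71)/2 = 2922.14 px; top offset = 0.
Top-right is two-thirds across and one-third down within the crop:
x = 2922.14 + 2 × 695.71/3 ≈ 3386; y = 0.00 + 1 × 974.00/3 ≈ 325.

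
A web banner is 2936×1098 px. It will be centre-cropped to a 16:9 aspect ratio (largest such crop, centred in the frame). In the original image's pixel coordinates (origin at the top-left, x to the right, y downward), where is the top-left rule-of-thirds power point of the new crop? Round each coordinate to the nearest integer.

2936/1098 > 16/9, so the 16:9 crop keeps the full height 1098 and trims width to 1098 × 16/9 = 1952.00 px.
Left offset = (2936 − 1952.00)/2 = 492.00 px; top offset = 0.
Top-left is one-third across and one-third down within the crop:
x = 492.00 + 1 × 1952.00/3 ≈ 1143; y = 0.00 + 1 × 1098.00/3 ≈ 366.

(1143, 366)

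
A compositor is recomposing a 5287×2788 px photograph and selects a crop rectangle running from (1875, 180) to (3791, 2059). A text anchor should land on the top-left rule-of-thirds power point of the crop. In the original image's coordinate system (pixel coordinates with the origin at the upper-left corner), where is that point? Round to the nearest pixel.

(2514, 806)

Crop width = 3791 − 1875 = 1916 px; one third is 638.67 px.
Crop height = 2059 − 180 = 1879 px; one third is 626.33 px.
The top-left point is one-third across and one-third down within the crop:
x = 1875 + 1 × 638.67 ≈ 2514; y = 180 + 1 × 626.33 ≈ 806.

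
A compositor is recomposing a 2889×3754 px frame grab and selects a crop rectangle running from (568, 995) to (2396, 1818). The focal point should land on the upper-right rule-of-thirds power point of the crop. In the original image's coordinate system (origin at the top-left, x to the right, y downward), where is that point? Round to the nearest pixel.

Crop width = 2396 − 568 = 1828 px; one third is 609.33 px.
Crop height = 1818 − 995 = 823 px; one third is 274.33 px.
The upper-right point is two-thirds across and one-third down within the crop:
x = 568 + 2 × 609.33 ≈ 1787; y = 995 + 1 × 274.33 ≈ 1269.

(1787, 1269)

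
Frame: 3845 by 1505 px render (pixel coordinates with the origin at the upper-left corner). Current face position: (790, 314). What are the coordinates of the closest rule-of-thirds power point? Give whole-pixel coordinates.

x = 1282 px, y = 502 px

Third lines: x ∈ {1282, 2563}, y ∈ {502, 1003}.
790 is closer to x = 1282; 314 is closer to y = 502.
So the nearest intersection is the upper-left power point.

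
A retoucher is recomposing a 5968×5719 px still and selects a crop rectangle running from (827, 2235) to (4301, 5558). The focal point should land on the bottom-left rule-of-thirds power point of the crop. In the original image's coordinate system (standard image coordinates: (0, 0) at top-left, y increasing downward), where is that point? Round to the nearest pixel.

Crop width = 4301 − 827 = 3474 px; one third is 1158.00 px.
Crop height = 5558 − 2235 = 3323 px; one third is 1107.67 px.
The bottom-left point is one-third across and two-thirds down within the crop:
x = 827 + 1 × 1158.00 ≈ 1985; y = 2235 + 2 × 1107.67 ≈ 4450.

(1985, 4450)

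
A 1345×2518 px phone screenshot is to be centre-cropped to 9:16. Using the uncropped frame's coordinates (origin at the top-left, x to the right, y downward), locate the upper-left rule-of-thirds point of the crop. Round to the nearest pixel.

1345/2518 < 9/16, so the 9:16 crop keeps the full width 1345 and trims height to 1345 × 16/9 = 2391.11 px.
Top offset = (2518 − 2391.11)/2 = 63.44 px; left offset = 0.
Upper-left is one-third across and one-third down within the crop:
x = 0.00 + 1 × 1345.00/3 ≈ 448; y = 63.44 + 1 × 2391.11/3 ≈ 860.

(448, 860)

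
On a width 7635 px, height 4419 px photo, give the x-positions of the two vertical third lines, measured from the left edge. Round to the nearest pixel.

7635 / 3 = 2545, so the vertical lines sit at one and two thirds of 7635.

x = 2545 px and x = 5090 px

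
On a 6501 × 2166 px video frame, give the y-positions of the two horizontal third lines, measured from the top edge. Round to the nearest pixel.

722 px and 1444 px

2166 / 3 = 722, so the horizontal lines sit at one and two thirds of 2166.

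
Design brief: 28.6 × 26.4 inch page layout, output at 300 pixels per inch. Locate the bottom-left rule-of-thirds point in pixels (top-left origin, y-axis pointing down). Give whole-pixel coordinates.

In pixels the canvas is 28.6 × 300 = 8580 wide and 26.4 × 300 = 7920 tall.
The bottom-left point is one-third across and two-thirds down:
x = 1 × 8580/3 ≈ 2860; y = 2 × 7920/3 ≈ 5280.

x = 2860 px, y = 5280 px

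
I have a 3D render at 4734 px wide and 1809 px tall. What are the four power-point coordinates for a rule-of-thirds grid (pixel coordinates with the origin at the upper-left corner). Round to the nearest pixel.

(1578, 603), (3156, 603), (1578, 1206), (3156, 1206)

One third of 4734 is 1578; one third of 1809 is 603.
Vertical third lines at x = 1578 and x = 3156; horizontal third lines at y = 603 and y = 1206.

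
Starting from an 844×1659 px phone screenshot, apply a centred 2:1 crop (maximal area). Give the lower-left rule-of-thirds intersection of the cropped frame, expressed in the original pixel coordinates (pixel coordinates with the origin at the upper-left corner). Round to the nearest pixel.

x = 281 px, y = 900 px

844/1659 < 2/1, so the 2:1 crop keeps the full width 844 and trims height to 844 × 1/2 = 422.00 px.
Top offset = (1659 − 422.00)/2 = 618.50 px; left offset = 0.
Lower-left is one-third across and two-thirds down within the crop:
x = 0.00 + 1 × 844.00/3 ≈ 281; y = 618.50 + 2 × 422.00/3 ≈ 900.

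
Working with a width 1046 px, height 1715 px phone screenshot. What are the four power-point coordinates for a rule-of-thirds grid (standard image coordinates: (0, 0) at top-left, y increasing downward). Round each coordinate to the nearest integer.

(349, 572), (697, 572), (349, 1143), (697, 1143)

One third of 1046 is 348.67; one third of 1715 is 571.67.
Vertical third lines at x = 349 and x = 697; horizontal third lines at y = 572 and y = 1143.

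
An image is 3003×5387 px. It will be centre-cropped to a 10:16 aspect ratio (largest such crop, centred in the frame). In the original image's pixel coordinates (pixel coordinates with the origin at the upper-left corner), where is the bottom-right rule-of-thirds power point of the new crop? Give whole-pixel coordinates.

3003/5387 < 10/16, so the 10:16 crop keeps the full width 3003 and trims height to 3003 × 16/10 = 4804.80 px.
Top offset = (5387 − 4804.80)/2 = 291.10 px; left offset = 0.
Bottom-right is two-thirds across and two-thirds down within the crop:
x = 0.00 + 2 × 3003.00/3 ≈ 2002; y = 291.10 + 2 × 4804.80/3 ≈ 3494.

(2002, 3494)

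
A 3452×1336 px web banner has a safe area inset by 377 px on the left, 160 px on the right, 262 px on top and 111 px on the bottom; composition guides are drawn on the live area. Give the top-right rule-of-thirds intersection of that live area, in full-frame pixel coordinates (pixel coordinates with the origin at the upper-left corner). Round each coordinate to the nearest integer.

(2320, 583)

Content width = 3452 − 377 − 160 = 2915 px; content height = 1336 − 262 − 111 = 963 px.
Top-right is two-thirds across and one-third down within the live area.
x = 377 + 2 × 2915/3 = 377 + 1943.33 ≈ 2320
y = 262 + 1 × 963/3 = 262 + 321.00 ≈ 583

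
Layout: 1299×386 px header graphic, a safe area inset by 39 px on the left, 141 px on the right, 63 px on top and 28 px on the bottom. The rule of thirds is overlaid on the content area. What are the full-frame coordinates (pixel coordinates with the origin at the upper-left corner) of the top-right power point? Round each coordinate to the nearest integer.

x = 785 px, y = 161 px

Content width = 1299 − 39 − 141 = 1119 px; content height = 386 − 63 − 28 = 295 px.
Top-right is two-thirds across and one-third down within the content area.
x = 39 + 2 × 1119/3 = 39 + 746.00 ≈ 785
y = 63 + 1 × 295/3 = 63 + 98.33 ≈ 161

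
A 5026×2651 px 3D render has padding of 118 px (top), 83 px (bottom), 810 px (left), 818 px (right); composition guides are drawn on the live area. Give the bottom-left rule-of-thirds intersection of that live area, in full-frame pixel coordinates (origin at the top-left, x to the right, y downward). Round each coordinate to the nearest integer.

x = 1943 px, y = 1751 px

Content width = 5026 − 810 − 818 = 3398 px; content height = 2651 − 118 − 83 = 2450 px.
Bottom-left is one-third across and two-thirds down within the live area.
x = 810 + 1 × 3398/3 = 810 + 1132.67 ≈ 1943
y = 118 + 2 × 2450/3 = 118 + 1633.33 ≈ 1751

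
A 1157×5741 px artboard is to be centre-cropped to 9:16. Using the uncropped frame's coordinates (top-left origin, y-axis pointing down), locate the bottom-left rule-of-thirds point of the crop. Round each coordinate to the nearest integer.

(386, 3213)

1157/5741 < 9/16, so the 9:16 crop keeps the full width 1157 and trims height to 1157 × 16/9 = 2056.89 px.
Top offset = (5741 − 2056.89)/2 = 1842.06 px; left offset = 0.
Bottom-left is one-third across and two-thirds down within the crop:
x = 0.00 + 1 × 1157.00/3 ≈ 386; y = 1842.06 + 2 × 2056.89/3 ≈ 3213.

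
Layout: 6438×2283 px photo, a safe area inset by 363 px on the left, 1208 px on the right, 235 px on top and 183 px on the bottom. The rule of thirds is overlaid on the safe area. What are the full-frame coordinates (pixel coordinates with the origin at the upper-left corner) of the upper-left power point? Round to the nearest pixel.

Content width = 6438 − 363 − 1208 = 4867 px; content height = 2283 − 235 − 183 = 1865 px.
Upper-left is one-third across and one-third down within the safe area.
x = 363 + 1 × 4867/3 = 363 + 1622.33 ≈ 1985
y = 235 + 1 × 1865/3 = 235 + 621.67 ≈ 857

x = 1985 px, y = 857 px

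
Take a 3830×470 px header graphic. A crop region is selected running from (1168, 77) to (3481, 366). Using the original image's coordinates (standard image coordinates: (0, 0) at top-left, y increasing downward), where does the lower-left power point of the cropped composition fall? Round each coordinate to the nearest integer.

Crop width = 3481 − 1168 = 2313 px; one third is 771.00 px.
Crop height = 366 − 77 = 289 px; one third is 96.33 px.
The lower-left point is one-third across and two-thirds down within the crop:
x = 1168 + 1 × 771.00 ≈ 1939; y = 77 + 2 × 96.33 ≈ 270.

(1939, 270)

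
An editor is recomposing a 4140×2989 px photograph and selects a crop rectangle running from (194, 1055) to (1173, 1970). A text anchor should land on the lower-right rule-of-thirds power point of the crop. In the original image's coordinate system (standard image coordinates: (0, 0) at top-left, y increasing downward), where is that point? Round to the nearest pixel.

Crop width = 1173 − 194 = 979 px; one third is 326.33 px.
Crop height = 1970 − 1055 = 915 px; one third is 305.00 px.
The lower-right point is two-thirds across and two-thirds down within the crop:
x = 194 + 2 × 326.33 ≈ 847; y = 1055 + 2 × 305.00 ≈ 1665.

x = 847 px, y = 1665 px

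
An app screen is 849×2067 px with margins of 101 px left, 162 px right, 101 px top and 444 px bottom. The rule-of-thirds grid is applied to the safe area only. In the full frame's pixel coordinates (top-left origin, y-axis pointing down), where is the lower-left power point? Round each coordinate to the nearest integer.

Content width = 849 − 101 − 162 = 586 px; content height = 2067 − 101 − 444 = 1522 px.
Lower-left is one-third across and two-thirds down within the safe area.
x = 101 + 1 × 586/3 = 101 + 195.33 ≈ 296
y = 101 + 2 × 1522/3 = 101 + 1014.67 ≈ 1116

x = 296 px, y = 1116 px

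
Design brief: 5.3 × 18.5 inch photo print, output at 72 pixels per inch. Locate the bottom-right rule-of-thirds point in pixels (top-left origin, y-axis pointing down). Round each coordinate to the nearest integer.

(254, 888)

In pixels the canvas is 5.3 × 72 = 381.6 wide and 18.5 × 72 = 1332 tall.
The bottom-right point is two-thirds across and two-thirds down:
x = 2 × 381.6/3 ≈ 254; y = 2 × 1332/3 ≈ 888.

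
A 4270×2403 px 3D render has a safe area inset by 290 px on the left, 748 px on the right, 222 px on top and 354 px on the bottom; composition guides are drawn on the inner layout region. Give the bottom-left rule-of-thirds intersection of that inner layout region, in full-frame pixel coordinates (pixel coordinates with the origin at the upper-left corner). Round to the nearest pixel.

(1367, 1440)

Content width = 4270 − 290 − 748 = 3232 px; content height = 2403 − 222 − 354 = 1827 px.
Bottom-left is one-third across and two-thirds down within the inner layout region.
x = 290 + 1 × 3232/3 = 290 + 1077.33 ≈ 1367
y = 222 + 2 × 1827/3 = 222 + 1218.00 ≈ 1440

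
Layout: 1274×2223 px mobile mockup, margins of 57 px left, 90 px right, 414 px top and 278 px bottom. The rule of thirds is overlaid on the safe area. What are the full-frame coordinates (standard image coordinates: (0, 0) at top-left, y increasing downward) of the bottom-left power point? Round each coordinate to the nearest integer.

(433, 1435)

Content width = 1274 − 57 − 90 = 1127 px; content height = 2223 − 414 − 278 = 1531 px.
Bottom-left is one-third across and two-thirds down within the safe area.
x = 57 + 1 × 1127/3 = 57 + 375.67 ≈ 433
y = 414 + 2 × 1531/3 = 414 + 1020.67 ≈ 1435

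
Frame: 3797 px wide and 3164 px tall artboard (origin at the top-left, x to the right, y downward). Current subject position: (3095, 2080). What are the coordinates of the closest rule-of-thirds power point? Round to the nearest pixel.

Third lines: x ∈ {1266, 2531}, y ∈ {1055, 2109}.
3095 is closer to x = 2531; 2080 is closer to y = 2109.
So the nearest intersection is the lower-right power point.

x = 2531 px, y = 2109 px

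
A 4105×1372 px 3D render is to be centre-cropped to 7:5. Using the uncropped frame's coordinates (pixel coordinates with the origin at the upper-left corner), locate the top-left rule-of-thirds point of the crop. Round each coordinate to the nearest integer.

4105/1372 > 7/5, so the 7:5 crop keeps the full height 1372 and trims width to 1372 × 7/5 = 1920.80 px.
Left offset = (4105 − 1920.80)/2 = 1092.10 px; top offset = 0.
Top-left is one-third across and one-third down within the crop:
x = 1092.10 + 1 × 1920.80/3 ≈ 1732; y = 0.00 + 1 × 1372.00/3 ≈ 457.

x = 1732 px, y = 457 px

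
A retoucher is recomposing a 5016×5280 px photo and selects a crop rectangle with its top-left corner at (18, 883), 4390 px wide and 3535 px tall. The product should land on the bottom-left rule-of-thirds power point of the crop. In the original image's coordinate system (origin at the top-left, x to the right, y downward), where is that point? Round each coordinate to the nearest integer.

One third of the crop width 4390 is 1463.33 px.
One third of the crop height 3535 is 1178.33 px.
The bottom-left point is one-third across and two-thirds down within the crop:
x = 18 + 1 × 1463.33 ≈ 1481; y = 883 + 2 × 1178.33 ≈ 3240.

(1481, 3240)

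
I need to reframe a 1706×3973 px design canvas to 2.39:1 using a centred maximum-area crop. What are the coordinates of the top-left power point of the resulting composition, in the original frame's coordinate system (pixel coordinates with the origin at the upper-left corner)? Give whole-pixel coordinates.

1706/3973 < 2.39/1, so the 2.39:1 crop keeps the full width 1706 and trims height to 1706 × 1/2.39 = 713.81 px.
Top offset = (3973 − 713.81)/2 = 1629.60 px; left offset = 0.
Top-left is one-third across and one-third down within the crop:
x = 0.00 + 1 × 1706.00/3 ≈ 569; y = 1629.60 + 1 × 713.81/3 ≈ 1868.

(569, 1868)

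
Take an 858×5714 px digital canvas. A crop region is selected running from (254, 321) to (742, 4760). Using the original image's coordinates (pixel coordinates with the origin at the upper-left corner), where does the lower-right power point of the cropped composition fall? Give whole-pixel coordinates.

Crop width = 742 − 254 = 488 px; one third is 162.67 px.
Crop height = 4760 − 321 = 4439 px; one third is 1479.67 px.
The lower-right point is two-thirds across and two-thirds down within the crop:
x = 254 + 2 × 162.67 ≈ 579; y = 321 + 2 × 1479.67 ≈ 3280.

(579, 3280)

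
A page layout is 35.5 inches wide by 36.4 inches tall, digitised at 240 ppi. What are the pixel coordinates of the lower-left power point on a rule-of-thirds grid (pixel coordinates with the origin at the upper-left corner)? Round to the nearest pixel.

x = 2840 px, y = 5824 px

In pixels the canvas is 35.5 × 240 = 8520 wide and 36.4 × 240 = 8736 tall.
The lower-left point is one-third across and two-thirds down:
x = 1 × 8520/3 ≈ 2840; y = 2 × 8736/3 ≈ 5824.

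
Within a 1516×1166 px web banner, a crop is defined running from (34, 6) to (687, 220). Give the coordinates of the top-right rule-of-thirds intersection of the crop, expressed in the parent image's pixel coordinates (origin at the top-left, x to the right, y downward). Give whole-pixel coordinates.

Crop width = 687 − 34 = 653 px; one third is 217.67 px.
Crop height = 220 − 6 = 214 px; one third is 71.33 px.
The top-right point is two-thirds across and one-third down within the crop:
x = 34 + 2 × 217.67 ≈ 469; y = 6 + 1 × 71.33 ≈ 77.

x = 469 px, y = 77 px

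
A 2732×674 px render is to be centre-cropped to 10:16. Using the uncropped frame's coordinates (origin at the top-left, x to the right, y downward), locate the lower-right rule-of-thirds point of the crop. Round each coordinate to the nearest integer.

2732/674 > 10/16, so the 10:16 crop keeps the full height 674 and trims width to 674 × 10/16 = 421.25 px.
Left offset = (2732 − 421.25)/2 = 1155.38 px; top offset = 0.
Lower-right is two-thirds across and two-thirds down within the crop:
x = 1155.38 + 2 × 421.25/3 ≈ 1436; y = 0.00 + 2 × 674.00/3 ≈ 449.

(1436, 449)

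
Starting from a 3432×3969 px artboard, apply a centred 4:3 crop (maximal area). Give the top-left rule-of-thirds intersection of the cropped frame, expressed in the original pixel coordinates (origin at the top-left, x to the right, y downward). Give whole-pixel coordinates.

x = 1144 px, y = 1556 px

3432/3969 < 4/3, so the 4:3 crop keeps the full width 3432 and trims height to 3432 × 3/4 = 2574.00 px.
Top offset = (3969 − 2574.00)/2 = 697.50 px; left offset = 0.
Top-left is one-third across and one-third down within the crop:
x = 0.00 + 1 × 3432.00/3 ≈ 1144; y = 697.50 + 1 × 2574.00/3 ≈ 1556.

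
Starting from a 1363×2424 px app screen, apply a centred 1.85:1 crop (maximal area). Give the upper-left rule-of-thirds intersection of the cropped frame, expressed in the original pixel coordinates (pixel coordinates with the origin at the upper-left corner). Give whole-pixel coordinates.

1363/2424 < 1.85/1, so the 1.85:1 crop keeps the full width 1363 and trims height to 1363 × 1/1.85 = 736.76 px.
Top offset = (2424 − 736.76)/2 = 843.62 px; left offset = 0.
Upper-left is one-third across and one-third down within the crop:
x = 0.00 + 1 × 1363.00/3 ≈ 454; y = 843.62 + 1 × 736.76/3 ≈ 1089.

(454, 1089)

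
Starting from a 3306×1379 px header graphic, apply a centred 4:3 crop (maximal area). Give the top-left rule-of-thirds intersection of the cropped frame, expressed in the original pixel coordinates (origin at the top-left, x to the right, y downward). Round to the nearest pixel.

x = 1347 px, y = 460 px

3306/1379 > 4/3, so the 4:3 crop keeps the full height 1379 and trims width to 1379 × 4/3 = 1838.67 px.
Left offset = (3306 − 1838.67)/2 = 733.67 px; top offset = 0.
Top-left is one-third across and one-third down within the crop:
x = 733.67 + 1 × 1838.67/3 ≈ 1347; y = 0.00 + 1 × 1379.00/3 ≈ 460.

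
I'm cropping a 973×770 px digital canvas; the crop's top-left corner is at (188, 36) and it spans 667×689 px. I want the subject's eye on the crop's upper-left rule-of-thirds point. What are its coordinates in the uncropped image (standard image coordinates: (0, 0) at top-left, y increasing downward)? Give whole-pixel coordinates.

One third of the crop width 667 is 222.33 px.
One third of the crop height 689 is 229.67 px.
The upper-left point is one-third across and one-third down within the crop:
x = 188 + 1 × 222.33 ≈ 410; y = 36 + 1 × 229.67 ≈ 266.

(410, 266)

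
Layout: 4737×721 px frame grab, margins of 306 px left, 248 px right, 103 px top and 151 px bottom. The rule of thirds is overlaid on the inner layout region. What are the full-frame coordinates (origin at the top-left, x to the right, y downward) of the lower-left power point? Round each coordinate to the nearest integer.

x = 1700 px, y = 414 px

Content width = 4737 − 306 − 248 = 4183 px; content height = 721 − 103 − 151 = 467 px.
Lower-left is one-third across and two-thirds down within the inner layout region.
x = 306 + 1 × 4183/3 = 306 + 1394.33 ≈ 1700
y = 103 + 2 × 467/3 = 103 + 311.33 ≈ 414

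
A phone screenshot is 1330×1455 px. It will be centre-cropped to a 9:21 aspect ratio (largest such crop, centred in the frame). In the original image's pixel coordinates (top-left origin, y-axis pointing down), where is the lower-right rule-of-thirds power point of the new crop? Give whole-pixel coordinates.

1330/1455 > 9/21, so the 9:21 crop keeps the full height 1455 and trims width to 1455 × 9/21 = 623.57 px.
Left offset = (1330 − 623.57)/2 = 353.21 px; top offset = 0.
Lower-right is two-thirds across and two-thirds down within the crop:
x = 353.21 + 2 × 623.57/3 ≈ 769; y = 0.00 + 2 × 1455.00/3 ≈ 970.

x = 769 px, y = 970 px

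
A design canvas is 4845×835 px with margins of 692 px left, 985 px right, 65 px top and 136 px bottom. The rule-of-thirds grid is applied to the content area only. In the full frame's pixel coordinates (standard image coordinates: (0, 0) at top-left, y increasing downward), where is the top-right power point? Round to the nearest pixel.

Content width = 4845 − 692 − 985 = 3168 px; content height = 835 − 65 − 136 = 634 px.
Top-right is two-thirds across and one-third down within the content area.
x = 692 + 2 × 3168/3 = 692 + 2112.00 ≈ 2804
y = 65 + 1 × 634/3 = 65 + 211.33 ≈ 276

x = 2804 px, y = 276 px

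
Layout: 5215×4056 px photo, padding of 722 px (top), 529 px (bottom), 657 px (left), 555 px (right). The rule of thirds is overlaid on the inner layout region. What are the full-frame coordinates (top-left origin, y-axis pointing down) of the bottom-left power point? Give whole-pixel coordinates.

Content width = 5215 − 657 − 555 = 4003 px; content height = 4056 − 722 − 529 = 2805 px.
Bottom-left is one-third across and two-thirds down within the inner layout region.
x = 657 + 1 × 4003/3 = 657 + 1334.33 ≈ 1991
y = 722 + 2 × 2805/3 = 722 + 1870.00 ≈ 2592

(1991, 2592)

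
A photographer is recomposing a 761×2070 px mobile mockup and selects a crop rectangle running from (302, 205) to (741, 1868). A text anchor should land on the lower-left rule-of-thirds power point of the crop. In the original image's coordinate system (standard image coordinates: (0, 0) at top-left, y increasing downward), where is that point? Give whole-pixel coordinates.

(448, 1314)

Crop width = 741 − 302 = 439 px; one third is 146.33 px.
Crop height = 1868 − 205 = 1663 px; one third is 554.33 px.
The lower-left point is one-third across and two-thirds down within the crop:
x = 302 + 1 × 146.33 ≈ 448; y = 205 + 2 × 554.33 ≈ 1314.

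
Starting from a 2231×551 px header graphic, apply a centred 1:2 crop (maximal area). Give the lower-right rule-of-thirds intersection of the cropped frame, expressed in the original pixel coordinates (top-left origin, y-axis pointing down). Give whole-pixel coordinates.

x = 1161 px, y = 367 px

2231/551 > 1/2, so the 1:2 crop keeps the full height 551 and trims width to 551 × 1/2 = 275.50 px.
Left offset = (2231 − 275.50)/2 = 977.75 px; top offset = 0.
Lower-right is two-thirds across and two-thirds down within the crop:
x = 977.75 + 2 × 275.50/3 ≈ 1161; y = 0.00 + 2 × 551.00/3 ≈ 367.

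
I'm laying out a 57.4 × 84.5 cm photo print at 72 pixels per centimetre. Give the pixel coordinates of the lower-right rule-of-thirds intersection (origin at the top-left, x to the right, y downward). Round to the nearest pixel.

In pixels the canvas is 57.4 × 72 = 4132.8 wide and 84.5 × 72 = 6084 tall.
The lower-right point is two-thirds across and two-thirds down:
x = 2 × 4132.8/3 ≈ 2755; y = 2 × 6084/3 ≈ 4056.

(2755, 4056)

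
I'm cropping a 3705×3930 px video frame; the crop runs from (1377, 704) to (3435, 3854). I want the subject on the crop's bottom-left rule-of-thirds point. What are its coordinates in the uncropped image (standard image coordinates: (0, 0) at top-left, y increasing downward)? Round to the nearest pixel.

Crop width = 3435 − 1377 = 2058 px; one third is 686.00 px.
Crop height = 3854 − 704 = 3150 px; one third is 1050.00 px.
The bottom-left point is one-third across and two-thirds down within the crop:
x = 1377 + 1 × 686.00 ≈ 2063; y = 704 + 2 × 1050.00 ≈ 2804.

(2063, 2804)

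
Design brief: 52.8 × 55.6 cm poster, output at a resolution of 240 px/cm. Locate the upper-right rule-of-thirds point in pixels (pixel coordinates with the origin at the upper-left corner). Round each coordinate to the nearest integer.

x = 8448 px, y = 4448 px

In pixels the canvas is 52.8 × 240 = 12672 wide and 55.6 × 240 = 13344 tall.
The upper-right point is two-thirds across and one-third down:
x = 2 × 12672/3 ≈ 8448; y = 1 × 13344/3 ≈ 4448.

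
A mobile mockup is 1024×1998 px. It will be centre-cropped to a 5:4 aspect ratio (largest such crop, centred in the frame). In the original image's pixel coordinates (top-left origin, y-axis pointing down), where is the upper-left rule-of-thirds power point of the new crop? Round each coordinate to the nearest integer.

(341, 862)

1024/1998 < 5/4, so the 5:4 crop keeps the full width 1024 and trims height to 1024 × 4/5 = 819.20 px.
Top offset = (1998 − 819.20)/2 = 589.40 px; left offset = 0.
Upper-left is one-third across and one-third down within the crop:
x = 0.00 + 1 × 1024.00/3 ≈ 341; y = 589.40 + 1 × 819.20/3 ≈ 862.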